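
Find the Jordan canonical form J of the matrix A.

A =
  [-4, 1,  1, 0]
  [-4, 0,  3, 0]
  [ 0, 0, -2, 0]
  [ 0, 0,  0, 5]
J_3(-2) ⊕ J_1(5)

The characteristic polynomial is
  det(x·I − A) = x^4 + x^3 - 18*x^2 - 52*x - 40 = (x - 5)*(x + 2)^3

Eigenvalues and multiplicities (the geometric multiplicity of λ is n − rank(A − λI), which equals the number of Jordan blocks for λ):
  λ = -2: algebraic multiplicity = 3, geometric multiplicity = 1
  λ = 5: algebraic multiplicity = 1, geometric multiplicity = 1

Determining the block sizes for each eigenvalue:
  λ = -2: one block (gm = 1), so the single block has size am = 3 → block sizes [3]
  λ = 5: one block (gm = 1), so the single block has size am = 1 → block sizes [1]

Assembling the blocks gives a Jordan form
J =
  [-2,  1,  0, 0]
  [ 0, -2,  1, 0]
  [ 0,  0, -2, 0]
  [ 0,  0,  0, 5]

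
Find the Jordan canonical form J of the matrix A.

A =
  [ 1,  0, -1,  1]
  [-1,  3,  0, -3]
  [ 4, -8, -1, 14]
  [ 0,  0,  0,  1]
J_3(1) ⊕ J_1(1)

The characteristic polynomial is
  det(x·I − A) = x^4 - 4*x^3 + 6*x^2 - 4*x + 1 = (x - 1)^4

Eigenvalues and multiplicities (the geometric multiplicity of λ is n − rank(A − λI), which equals the number of Jordan blocks for λ):
  λ = 1: algebraic multiplicity = 4, geometric multiplicity = 2

Determining the block sizes for each eigenvalue:
  λ = 1: with am = 4 and gm = 2, the partition is not yet determined (e.g. several partitions of 4 into 2 parts exist). Let N = A − (1)·I. Computing rank(N^1) = 2, rank(N^2) = 1, rank(N^3) = 0; the number of blocks of size ≥ j is rank(N^{j−1}) − rank(N^j), giving [2, 1, 1]. So we have 1 block(s) of size 3, 1 block(s) of size 1 → block sizes [3, 1]

Assembling the blocks gives a Jordan form
J =
  [1, 1, 0, 0]
  [0, 1, 1, 0]
  [0, 0, 1, 0]
  [0, 0, 0, 1]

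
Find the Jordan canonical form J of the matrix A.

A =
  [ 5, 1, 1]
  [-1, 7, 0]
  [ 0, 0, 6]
J_3(6)

The characteristic polynomial is
  det(x·I − A) = x^3 - 18*x^2 + 108*x - 216 = (x - 6)^3

Eigenvalues and multiplicities (the geometric multiplicity of λ is n − rank(A − λI), which equals the number of Jordan blocks for λ):
  λ = 6: algebraic multiplicity = 3, geometric multiplicity = 1

Determining the block sizes for each eigenvalue:
  λ = 6: one block (gm = 1), so the single block has size am = 3 → block sizes [3]

Assembling the blocks gives a Jordan form
J =
  [6, 1, 0]
  [0, 6, 1]
  [0, 0, 6]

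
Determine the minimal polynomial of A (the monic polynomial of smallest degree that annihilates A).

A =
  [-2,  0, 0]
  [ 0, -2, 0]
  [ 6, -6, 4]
x^2 - 2*x - 8

The characteristic polynomial is χ_A(x) = (x - 4)*(x + 2)^2, so the eigenvalues are known. The minimal polynomial is
  m_A(x) = Π_λ (x − λ)^{k_λ}
where k_λ is the size of the *largest* Jordan block for λ (equivalently, the smallest k with (A − λI)^k v = 0 for every generalised eigenvector v of λ).

  λ = -2: largest Jordan block has size 1, contributing (x + 2)
  λ = 4: largest Jordan block has size 1, contributing (x − 4)

So m_A(x) = (x - 4)*(x + 2) = x^2 - 2*x - 8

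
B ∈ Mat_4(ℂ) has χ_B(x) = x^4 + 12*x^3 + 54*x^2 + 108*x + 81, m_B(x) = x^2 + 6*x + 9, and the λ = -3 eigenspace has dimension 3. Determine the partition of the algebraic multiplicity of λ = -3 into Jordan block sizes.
Block sizes for λ = -3: [2, 1, 1]

Step 1 — from the characteristic polynomial, algebraic multiplicity of λ = -3 is 4. From dim ker(B − (-3)·I) = 3, there are exactly 3 Jordan blocks for λ = -3.
Step 2 — from the minimal polynomial, the factor (x + 3)^2 tells us the largest block for λ = -3 has size 2.
Step 3 — with total size 4, 3 blocks, and largest block 2, the block sizes (in nonincreasing order) are [2, 1, 1].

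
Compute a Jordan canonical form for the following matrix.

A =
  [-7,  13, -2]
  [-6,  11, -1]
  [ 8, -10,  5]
J_3(3)

The characteristic polynomial is
  det(x·I − A) = x^3 - 9*x^2 + 27*x - 27 = (x - 3)^3

Eigenvalues and multiplicities (the geometric multiplicity of λ is n − rank(A − λI), which equals the number of Jordan blocks for λ):
  λ = 3: algebraic multiplicity = 3, geometric multiplicity = 1

Determining the block sizes for each eigenvalue:
  λ = 3: one block (gm = 1), so the single block has size am = 3 → block sizes [3]

Assembling the blocks gives a Jordan form
J =
  [3, 1, 0]
  [0, 3, 1]
  [0, 0, 3]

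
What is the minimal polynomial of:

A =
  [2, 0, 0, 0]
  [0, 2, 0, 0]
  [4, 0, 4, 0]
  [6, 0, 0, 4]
x^2 - 6*x + 8

The characteristic polynomial is χ_A(x) = (x - 4)^2*(x - 2)^2, so the eigenvalues are known. The minimal polynomial is
  m_A(x) = Π_λ (x − λ)^{k_λ}
where k_λ is the size of the *largest* Jordan block for λ (equivalently, the smallest k with (A − λI)^k v = 0 for every generalised eigenvector v of λ).

  λ = 2: largest Jordan block has size 1, contributing (x − 2)
  λ = 4: largest Jordan block has size 1, contributing (x − 4)

So m_A(x) = (x - 4)*(x - 2) = x^2 - 6*x + 8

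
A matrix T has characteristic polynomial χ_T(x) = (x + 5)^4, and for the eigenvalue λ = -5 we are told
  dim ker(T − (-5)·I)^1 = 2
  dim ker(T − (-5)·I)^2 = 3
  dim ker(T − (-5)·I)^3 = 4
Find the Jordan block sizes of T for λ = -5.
Block sizes for λ = -5: [3, 1]

From the dimensions of kernels of powers, the number of Jordan blocks of size at least j is d_j − d_{j−1} where d_j = dim ker(N^j) (with d_0 = 0). Computing the differences gives [2, 1, 1].
The number of blocks of size exactly k is (#blocks of size ≥ k) − (#blocks of size ≥ k + 1), so the partition is: 1 block(s) of size 1, 1 block(s) of size 3.
In nonincreasing order the block sizes are [3, 1].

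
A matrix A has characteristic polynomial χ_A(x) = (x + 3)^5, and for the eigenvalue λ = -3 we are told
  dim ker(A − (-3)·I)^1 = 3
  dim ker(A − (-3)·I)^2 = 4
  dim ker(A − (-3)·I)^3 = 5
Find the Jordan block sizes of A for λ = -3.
Block sizes for λ = -3: [3, 1, 1]

From the dimensions of kernels of powers, the number of Jordan blocks of size at least j is d_j − d_{j−1} where d_j = dim ker(N^j) (with d_0 = 0). Computing the differences gives [3, 1, 1].
The number of blocks of size exactly k is (#blocks of size ≥ k) − (#blocks of size ≥ k + 1), so the partition is: 2 block(s) of size 1, 1 block(s) of size 3.
In nonincreasing order the block sizes are [3, 1, 1].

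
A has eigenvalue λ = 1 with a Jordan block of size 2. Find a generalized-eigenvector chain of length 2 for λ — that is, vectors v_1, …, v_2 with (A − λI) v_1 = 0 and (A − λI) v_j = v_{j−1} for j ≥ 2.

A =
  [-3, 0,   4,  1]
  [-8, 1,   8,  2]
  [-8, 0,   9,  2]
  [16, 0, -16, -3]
A Jordan chain for λ = 1 of length 2:
v_1 = (-4, -8, -8, 16)ᵀ
v_2 = (1, 0, 0, 0)ᵀ

Let N = A − (1)·I. We want v_2 with N^2 v_2 = 0 but N^1 v_2 ≠ 0; then v_{j-1} := N · v_j for j = 2, …, 2.

Pick v_2 = (1, 0, 0, 0)ᵀ.
Then v_1 = N · v_2 = (-4, -8, -8, 16)ᵀ.

Sanity check: (A − (1)·I) v_1 = (0, 0, 0, 0)ᵀ = 0. ✓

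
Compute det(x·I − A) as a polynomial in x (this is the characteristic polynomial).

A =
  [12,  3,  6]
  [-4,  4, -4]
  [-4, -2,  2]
x^3 - 18*x^2 + 108*x - 216

Expanding det(x·I − A) (e.g. by cofactor expansion or by noting that A is similar to its Jordan form J, which has the same characteristic polynomial as A) gives
  χ_A(x) = x^3 - 18*x^2 + 108*x - 216
which factors as (x - 6)^3. The eigenvalues (with algebraic multiplicities) are λ = 6 with multiplicity 3.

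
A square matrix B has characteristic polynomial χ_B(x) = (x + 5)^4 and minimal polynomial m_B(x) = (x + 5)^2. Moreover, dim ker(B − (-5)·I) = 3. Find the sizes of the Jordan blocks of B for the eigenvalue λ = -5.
Block sizes for λ = -5: [2, 1, 1]

Step 1 — from the characteristic polynomial, algebraic multiplicity of λ = -5 is 4. From dim ker(B − (-5)·I) = 3, there are exactly 3 Jordan blocks for λ = -5.
Step 2 — from the minimal polynomial, the factor (x + 5)^2 tells us the largest block for λ = -5 has size 2.
Step 3 — with total size 4, 3 blocks, and largest block 2, the block sizes (in nonincreasing order) are [2, 1, 1].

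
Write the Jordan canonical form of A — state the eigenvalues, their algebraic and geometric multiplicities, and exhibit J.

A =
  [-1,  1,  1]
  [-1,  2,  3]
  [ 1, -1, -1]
J_3(0)

The characteristic polynomial is
  det(x·I − A) = x^3

Eigenvalues and multiplicities (the geometric multiplicity of λ is n − rank(A − λI), which equals the number of Jordan blocks for λ):
  λ = 0: algebraic multiplicity = 3, geometric multiplicity = 1

Determining the block sizes for each eigenvalue:
  λ = 0: one block (gm = 1), so the single block has size am = 3 → block sizes [3]

Assembling the blocks gives a Jordan form
J =
  [0, 1, 0]
  [0, 0, 1]
  [0, 0, 0]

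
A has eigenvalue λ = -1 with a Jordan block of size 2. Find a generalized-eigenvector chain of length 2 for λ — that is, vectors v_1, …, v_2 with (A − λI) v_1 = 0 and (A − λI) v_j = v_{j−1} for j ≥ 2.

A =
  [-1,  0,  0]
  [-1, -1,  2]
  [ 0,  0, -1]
A Jordan chain for λ = -1 of length 2:
v_1 = (0, -1, 0)ᵀ
v_2 = (1, 0, 0)ᵀ

Let N = A − (-1)·I. We want v_2 with N^2 v_2 = 0 but N^1 v_2 ≠ 0; then v_{j-1} := N · v_j for j = 2, …, 2.

Pick v_2 = (1, 0, 0)ᵀ.
Then v_1 = N · v_2 = (0, -1, 0)ᵀ.

Sanity check: (A − (-1)·I) v_1 = (0, 0, 0)ᵀ = 0. ✓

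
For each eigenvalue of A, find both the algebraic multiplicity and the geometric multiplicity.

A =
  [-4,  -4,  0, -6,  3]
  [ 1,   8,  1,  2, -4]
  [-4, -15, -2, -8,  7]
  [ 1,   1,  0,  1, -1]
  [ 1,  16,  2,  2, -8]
λ = -1: alg = 5, geom = 2

Step 1 — factor the characteristic polynomial to read off the algebraic multiplicities:
  χ_A(x) = (x + 1)^5

Step 2 — compute geometric multiplicities via the rank-nullity identity g(λ) = n − rank(A − λI):
  rank(A − (-1)·I) = 3, so dim ker(A − (-1)·I) = n − 3 = 2

Summary:
  λ = -1: algebraic multiplicity = 5, geometric multiplicity = 2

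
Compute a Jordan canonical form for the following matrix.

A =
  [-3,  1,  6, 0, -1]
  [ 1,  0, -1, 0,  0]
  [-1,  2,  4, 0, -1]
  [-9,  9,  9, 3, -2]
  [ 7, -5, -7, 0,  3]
J_2(-1) ⊕ J_2(3) ⊕ J_1(3)

The characteristic polynomial is
  det(x·I − A) = x^5 - 7*x^4 + 10*x^3 + 18*x^2 - 27*x - 27 = (x - 3)^3*(x + 1)^2

Eigenvalues and multiplicities (the geometric multiplicity of λ is n − rank(A − λI), which equals the number of Jordan blocks for λ):
  λ = -1: algebraic multiplicity = 2, geometric multiplicity = 1
  λ = 3: algebraic multiplicity = 3, geometric multiplicity = 2

Determining the block sizes for each eigenvalue:
  λ = -1: one block (gm = 1), so the single block has size am = 2 → block sizes [2]
  λ = 3: 2 blocks summing to 3 forces exactly one block of size 2 and the rest size 1 → block sizes [2, 1]

Assembling the blocks gives a Jordan form
J =
  [-1,  1, 0, 0, 0]
  [ 0, -1, 0, 0, 0]
  [ 0,  0, 3, 1, 0]
  [ 0,  0, 0, 3, 0]
  [ 0,  0, 0, 0, 3]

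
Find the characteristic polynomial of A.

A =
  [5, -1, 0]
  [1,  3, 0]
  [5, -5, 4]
x^3 - 12*x^2 + 48*x - 64

Expanding det(x·I − A) (e.g. by cofactor expansion or by noting that A is similar to its Jordan form J, which has the same characteristic polynomial as A) gives
  χ_A(x) = x^3 - 12*x^2 + 48*x - 64
which factors as (x - 4)^3. The eigenvalues (with algebraic multiplicities) are λ = 4 with multiplicity 3.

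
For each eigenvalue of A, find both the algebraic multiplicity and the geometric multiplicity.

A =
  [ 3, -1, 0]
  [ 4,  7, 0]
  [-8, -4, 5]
λ = 5: alg = 3, geom = 2

Step 1 — factor the characteristic polynomial to read off the algebraic multiplicities:
  χ_A(x) = (x - 5)^3

Step 2 — compute geometric multiplicities via the rank-nullity identity g(λ) = n − rank(A − λI):
  rank(A − (5)·I) = 1, so dim ker(A − (5)·I) = n − 1 = 2

Summary:
  λ = 5: algebraic multiplicity = 3, geometric multiplicity = 2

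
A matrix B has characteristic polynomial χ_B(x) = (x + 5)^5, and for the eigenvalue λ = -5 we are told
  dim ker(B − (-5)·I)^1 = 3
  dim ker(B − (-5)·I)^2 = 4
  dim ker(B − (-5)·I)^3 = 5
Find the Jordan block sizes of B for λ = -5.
Block sizes for λ = -5: [3, 1, 1]

From the dimensions of kernels of powers, the number of Jordan blocks of size at least j is d_j − d_{j−1} where d_j = dim ker(N^j) (with d_0 = 0). Computing the differences gives [3, 1, 1].
The number of blocks of size exactly k is (#blocks of size ≥ k) − (#blocks of size ≥ k + 1), so the partition is: 2 block(s) of size 1, 1 block(s) of size 3.
In nonincreasing order the block sizes are [3, 1, 1].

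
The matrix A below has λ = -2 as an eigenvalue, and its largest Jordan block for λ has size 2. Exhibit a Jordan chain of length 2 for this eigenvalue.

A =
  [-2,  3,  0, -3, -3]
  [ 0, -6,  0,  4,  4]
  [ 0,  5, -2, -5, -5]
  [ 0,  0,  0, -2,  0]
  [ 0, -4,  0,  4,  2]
A Jordan chain for λ = -2 of length 2:
v_1 = (3, -4, 5, 0, -4)ᵀ
v_2 = (0, 1, 0, 0, 0)ᵀ

Let N = A − (-2)·I. We want v_2 with N^2 v_2 = 0 but N^1 v_2 ≠ 0; then v_{j-1} := N · v_j for j = 2, …, 2.

Pick v_2 = (0, 1, 0, 0, 0)ᵀ.
Then v_1 = N · v_2 = (3, -4, 5, 0, -4)ᵀ.

Sanity check: (A − (-2)·I) v_1 = (0, 0, 0, 0, 0)ᵀ = 0. ✓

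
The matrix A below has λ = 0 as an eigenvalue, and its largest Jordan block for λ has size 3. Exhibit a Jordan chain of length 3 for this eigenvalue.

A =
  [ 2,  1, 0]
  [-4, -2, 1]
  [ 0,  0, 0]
A Jordan chain for λ = 0 of length 3:
v_1 = (1, -2, 0)ᵀ
v_2 = (0, 1, 0)ᵀ
v_3 = (0, 0, 1)ᵀ

Let N = A − (0)·I. We want v_3 with N^3 v_3 = 0 but N^2 v_3 ≠ 0; then v_{j-1} := N · v_j for j = 3, …, 2.

Pick v_3 = (0, 0, 1)ᵀ.
Then v_2 = N · v_3 = (0, 1, 0)ᵀ.
Then v_1 = N · v_2 = (1, -2, 0)ᵀ.

Sanity check: (A − (0)·I) v_1 = (0, 0, 0)ᵀ = 0. ✓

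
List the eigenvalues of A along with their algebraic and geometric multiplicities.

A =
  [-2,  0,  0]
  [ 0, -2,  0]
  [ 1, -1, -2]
λ = -2: alg = 3, geom = 2

Step 1 — factor the characteristic polynomial to read off the algebraic multiplicities:
  χ_A(x) = (x + 2)^3

Step 2 — compute geometric multiplicities via the rank-nullity identity g(λ) = n − rank(A − λI):
  rank(A − (-2)·I) = 1, so dim ker(A − (-2)·I) = n − 1 = 2

Summary:
  λ = -2: algebraic multiplicity = 3, geometric multiplicity = 2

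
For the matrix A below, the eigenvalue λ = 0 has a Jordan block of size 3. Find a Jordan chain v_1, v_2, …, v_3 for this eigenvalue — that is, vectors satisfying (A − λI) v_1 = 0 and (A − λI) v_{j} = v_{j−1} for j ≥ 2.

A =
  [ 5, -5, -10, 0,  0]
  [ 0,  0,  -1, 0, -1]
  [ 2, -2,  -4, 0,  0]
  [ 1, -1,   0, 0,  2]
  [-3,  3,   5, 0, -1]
A Jordan chain for λ = 0 of length 3:
v_1 = (5, 1, 2, -1, -2)ᵀ
v_2 = (5, 0, 2, 1, -3)ᵀ
v_3 = (1, 0, 0, 0, 0)ᵀ

Let N = A − (0)·I. We want v_3 with N^3 v_3 = 0 but N^2 v_3 ≠ 0; then v_{j-1} := N · v_j for j = 3, …, 2.

Pick v_3 = (1, 0, 0, 0, 0)ᵀ.
Then v_2 = N · v_3 = (5, 0, 2, 1, -3)ᵀ.
Then v_1 = N · v_2 = (5, 1, 2, -1, -2)ᵀ.

Sanity check: (A − (0)·I) v_1 = (0, 0, 0, 0, 0)ᵀ = 0. ✓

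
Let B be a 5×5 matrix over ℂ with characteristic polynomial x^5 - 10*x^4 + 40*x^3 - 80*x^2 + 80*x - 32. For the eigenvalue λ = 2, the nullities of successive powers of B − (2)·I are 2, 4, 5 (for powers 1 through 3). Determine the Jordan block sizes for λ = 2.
Block sizes for λ = 2: [3, 2]

From the dimensions of kernels of powers, the number of Jordan blocks of size at least j is d_j − d_{j−1} where d_j = dim ker(N^j) (with d_0 = 0). Computing the differences gives [2, 2, 1].
The number of blocks of size exactly k is (#blocks of size ≥ k) − (#blocks of size ≥ k + 1), so the partition is: 1 block(s) of size 2, 1 block(s) of size 3.
In nonincreasing order the block sizes are [3, 2].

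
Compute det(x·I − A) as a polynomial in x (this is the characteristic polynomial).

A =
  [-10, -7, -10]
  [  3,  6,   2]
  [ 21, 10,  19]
x^3 - 15*x^2 + 75*x - 125

Expanding det(x·I − A) (e.g. by cofactor expansion or by noting that A is similar to its Jordan form J, which has the same characteristic polynomial as A) gives
  χ_A(x) = x^3 - 15*x^2 + 75*x - 125
which factors as (x - 5)^3. The eigenvalues (with algebraic multiplicities) are λ = 5 with multiplicity 3.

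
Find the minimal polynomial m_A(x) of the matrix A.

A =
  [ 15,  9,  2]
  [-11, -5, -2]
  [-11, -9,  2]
x^2 - 8*x + 16

The characteristic polynomial is χ_A(x) = (x - 4)^3, so the eigenvalues are known. The minimal polynomial is
  m_A(x) = Π_λ (x − λ)^{k_λ}
where k_λ is the size of the *largest* Jordan block for λ (equivalently, the smallest k with (A − λI)^k v = 0 for every generalised eigenvector v of λ).

  λ = 4: largest Jordan block has size 2, contributing (x − 4)^2

So m_A(x) = (x - 4)^2 = x^2 - 8*x + 16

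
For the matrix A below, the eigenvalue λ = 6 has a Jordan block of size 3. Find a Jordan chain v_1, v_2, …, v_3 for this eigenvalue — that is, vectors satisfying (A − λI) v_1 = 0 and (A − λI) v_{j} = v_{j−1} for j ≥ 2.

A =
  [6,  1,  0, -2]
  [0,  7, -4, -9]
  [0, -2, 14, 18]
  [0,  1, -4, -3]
A Jordan chain for λ = 6 of length 3:
v_1 = (-1, 0, 0, 0)ᵀ
v_2 = (1, 1, -2, 1)ᵀ
v_3 = (0, 1, 0, 0)ᵀ

Let N = A − (6)·I. We want v_3 with N^3 v_3 = 0 but N^2 v_3 ≠ 0; then v_{j-1} := N · v_j for j = 3, …, 2.

Pick v_3 = (0, 1, 0, 0)ᵀ.
Then v_2 = N · v_3 = (1, 1, -2, 1)ᵀ.
Then v_1 = N · v_2 = (-1, 0, 0, 0)ᵀ.

Sanity check: (A − (6)·I) v_1 = (0, 0, 0, 0)ᵀ = 0. ✓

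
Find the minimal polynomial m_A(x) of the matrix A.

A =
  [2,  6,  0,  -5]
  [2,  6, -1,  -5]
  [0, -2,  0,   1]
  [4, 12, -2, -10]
x^4 + 2*x^3

The characteristic polynomial is χ_A(x) = x^3*(x + 2), so the eigenvalues are known. The minimal polynomial is
  m_A(x) = Π_λ (x − λ)^{k_λ}
where k_λ is the size of the *largest* Jordan block for λ (equivalently, the smallest k with (A − λI)^k v = 0 for every generalised eigenvector v of λ).

  λ = -2: largest Jordan block has size 1, contributing (x + 2)
  λ = 0: largest Jordan block has size 3, contributing (x − 0)^3

So m_A(x) = x^3*(x + 2) = x^4 + 2*x^3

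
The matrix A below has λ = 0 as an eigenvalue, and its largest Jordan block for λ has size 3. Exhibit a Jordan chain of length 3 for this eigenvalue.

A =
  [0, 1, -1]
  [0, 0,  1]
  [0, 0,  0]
A Jordan chain for λ = 0 of length 3:
v_1 = (1, 0, 0)ᵀ
v_2 = (-1, 1, 0)ᵀ
v_3 = (0, 0, 1)ᵀ

Let N = A − (0)·I. We want v_3 with N^3 v_3 = 0 but N^2 v_3 ≠ 0; then v_{j-1} := N · v_j for j = 3, …, 2.

Pick v_3 = (0, 0, 1)ᵀ.
Then v_2 = N · v_3 = (-1, 1, 0)ᵀ.
Then v_1 = N · v_2 = (1, 0, 0)ᵀ.

Sanity check: (A − (0)·I) v_1 = (0, 0, 0)ᵀ = 0. ✓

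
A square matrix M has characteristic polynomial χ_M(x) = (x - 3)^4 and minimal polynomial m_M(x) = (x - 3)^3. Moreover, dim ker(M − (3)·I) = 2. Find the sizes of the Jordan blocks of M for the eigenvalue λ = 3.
Block sizes for λ = 3: [3, 1]

Step 1 — from the characteristic polynomial, algebraic multiplicity of λ = 3 is 4. From dim ker(M − (3)·I) = 2, there are exactly 2 Jordan blocks for λ = 3.
Step 2 — from the minimal polynomial, the factor (x − 3)^3 tells us the largest block for λ = 3 has size 3.
Step 3 — with total size 4, 2 blocks, and largest block 3, the block sizes (in nonincreasing order) are [3, 1].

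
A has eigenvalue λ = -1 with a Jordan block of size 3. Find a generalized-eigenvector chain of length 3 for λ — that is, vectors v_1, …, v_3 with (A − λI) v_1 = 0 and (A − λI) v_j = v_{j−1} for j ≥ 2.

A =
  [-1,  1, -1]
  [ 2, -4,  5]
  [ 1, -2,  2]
A Jordan chain for λ = -1 of length 3:
v_1 = (1, -1, -1)ᵀ
v_2 = (0, 2, 1)ᵀ
v_3 = (1, 0, 0)ᵀ

Let N = A − (-1)·I. We want v_3 with N^3 v_3 = 0 but N^2 v_3 ≠ 0; then v_{j-1} := N · v_j for j = 3, …, 2.

Pick v_3 = (1, 0, 0)ᵀ.
Then v_2 = N · v_3 = (0, 2, 1)ᵀ.
Then v_1 = N · v_2 = (1, -1, -1)ᵀ.

Sanity check: (A − (-1)·I) v_1 = (0, 0, 0)ᵀ = 0. ✓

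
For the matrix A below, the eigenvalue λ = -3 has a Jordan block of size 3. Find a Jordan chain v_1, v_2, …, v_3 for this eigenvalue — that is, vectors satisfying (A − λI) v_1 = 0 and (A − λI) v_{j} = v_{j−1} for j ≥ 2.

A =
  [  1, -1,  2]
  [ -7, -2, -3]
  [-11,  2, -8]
A Jordan chain for λ = -3 of length 3:
v_1 = (1, -2, -3)ᵀ
v_2 = (4, -7, -11)ᵀ
v_3 = (1, 0, 0)ᵀ

Let N = A − (-3)·I. We want v_3 with N^3 v_3 = 0 but N^2 v_3 ≠ 0; then v_{j-1} := N · v_j for j = 3, …, 2.

Pick v_3 = (1, 0, 0)ᵀ.
Then v_2 = N · v_3 = (4, -7, -11)ᵀ.
Then v_1 = N · v_2 = (1, -2, -3)ᵀ.

Sanity check: (A − (-3)·I) v_1 = (0, 0, 0)ᵀ = 0. ✓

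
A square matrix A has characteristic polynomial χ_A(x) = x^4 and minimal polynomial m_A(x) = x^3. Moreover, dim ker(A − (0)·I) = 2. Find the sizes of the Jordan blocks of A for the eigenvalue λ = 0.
Block sizes for λ = 0: [3, 1]

Step 1 — from the characteristic polynomial, algebraic multiplicity of λ = 0 is 4. From dim ker(A − (0)·I) = 2, there are exactly 2 Jordan blocks for λ = 0.
Step 2 — from the minimal polynomial, the factor (x − 0)^3 tells us the largest block for λ = 0 has size 3.
Step 3 — with total size 4, 2 blocks, and largest block 3, the block sizes (in nonincreasing order) are [3, 1].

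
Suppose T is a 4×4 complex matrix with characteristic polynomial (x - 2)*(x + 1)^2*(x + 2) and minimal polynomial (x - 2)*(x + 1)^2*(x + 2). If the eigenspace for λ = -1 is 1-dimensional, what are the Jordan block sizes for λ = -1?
Block sizes for λ = -1: [2]

Step 1 — from the characteristic polynomial, algebraic multiplicity of λ = -1 is 2. From dim ker(T − (-1)·I) = 1, there are exactly 1 Jordan blocks for λ = -1.
Step 2 — from the minimal polynomial, the factor (x + 1)^2 tells us the largest block for λ = -1 has size 2.
Step 3 — with total size 2, 1 blocks, and largest block 2, the block sizes (in nonincreasing order) are [2].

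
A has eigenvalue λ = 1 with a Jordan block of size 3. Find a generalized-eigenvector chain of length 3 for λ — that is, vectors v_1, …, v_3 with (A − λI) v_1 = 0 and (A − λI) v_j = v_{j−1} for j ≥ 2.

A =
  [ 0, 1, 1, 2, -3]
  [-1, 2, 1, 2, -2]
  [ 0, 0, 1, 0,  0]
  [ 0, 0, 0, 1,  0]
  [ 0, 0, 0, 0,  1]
A Jordan chain for λ = 1 of length 3:
v_1 = (1, 1, 0, 0, 0)ᵀ
v_2 = (-3, -2, 0, 0, 0)ᵀ
v_3 = (0, 0, 0, 0, 1)ᵀ

Let N = A − (1)·I. We want v_3 with N^3 v_3 = 0 but N^2 v_3 ≠ 0; then v_{j-1} := N · v_j for j = 3, …, 2.

Pick v_3 = (0, 0, 0, 0, 1)ᵀ.
Then v_2 = N · v_3 = (-3, -2, 0, 0, 0)ᵀ.
Then v_1 = N · v_2 = (1, 1, 0, 0, 0)ᵀ.

Sanity check: (A − (1)·I) v_1 = (0, 0, 0, 0, 0)ᵀ = 0. ✓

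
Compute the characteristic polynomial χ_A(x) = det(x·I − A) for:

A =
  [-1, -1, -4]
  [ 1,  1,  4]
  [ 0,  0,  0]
x^3

Expanding det(x·I − A) (e.g. by cofactor expansion or by noting that A is similar to its Jordan form J, which has the same characteristic polynomial as A) gives
  χ_A(x) = x^3
which factors as x^3. The eigenvalues (with algebraic multiplicities) are λ = 0 with multiplicity 3.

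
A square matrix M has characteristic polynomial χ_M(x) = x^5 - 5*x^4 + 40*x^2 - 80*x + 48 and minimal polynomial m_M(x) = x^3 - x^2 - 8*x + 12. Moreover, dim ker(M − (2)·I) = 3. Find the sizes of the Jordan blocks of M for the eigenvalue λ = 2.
Block sizes for λ = 2: [2, 1, 1]

Step 1 — from the characteristic polynomial, algebraic multiplicity of λ = 2 is 4. From dim ker(M − (2)·I) = 3, there are exactly 3 Jordan blocks for λ = 2.
Step 2 — from the minimal polynomial, the factor (x − 2)^2 tells us the largest block for λ = 2 has size 2.
Step 3 — with total size 4, 3 blocks, and largest block 2, the block sizes (in nonincreasing order) are [2, 1, 1].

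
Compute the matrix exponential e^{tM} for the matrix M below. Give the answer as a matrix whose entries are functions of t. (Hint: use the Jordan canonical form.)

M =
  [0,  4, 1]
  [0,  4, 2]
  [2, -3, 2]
e^{tM} =
  [3*t^2*exp(2*t) - 2*t*exp(2*t) + exp(2*t), -3*t^2*exp(2*t)/2 + 4*t*exp(2*t), 3*t^2*exp(2*t) + t*exp(2*t)]
  [2*t^2*exp(2*t), -t^2*exp(2*t) + 2*t*exp(2*t) + exp(2*t), 2*t^2*exp(2*t) + 2*t*exp(2*t)]
  [-2*t^2*exp(2*t) + 2*t*exp(2*t), t^2*exp(2*t) - 3*t*exp(2*t), -2*t^2*exp(2*t) + exp(2*t)]

Strategy: write M = P · J · P⁻¹ where J is a Jordan canonical form, so e^{tM} = P · e^{tJ} · P⁻¹, and e^{tJ} can be computed block-by-block.

M has Jordan form
J =
  [2, 1, 0]
  [0, 2, 1]
  [0, 0, 2]
(up to reordering of blocks).

Per-block formulas:
  For a 3×3 Jordan block J_3(2): exp(t · J_3(2)) = e^(2t)·(I + t·N + (t^2/2)·N^2), where N is the 3×3 nilpotent shift.

After assembling e^{tJ} and conjugating by P, we get:

e^{tM} =
  [3*t^2*exp(2*t) - 2*t*exp(2*t) + exp(2*t), -3*t^2*exp(2*t)/2 + 4*t*exp(2*t), 3*t^2*exp(2*t) + t*exp(2*t)]
  [2*t^2*exp(2*t), -t^2*exp(2*t) + 2*t*exp(2*t) + exp(2*t), 2*t^2*exp(2*t) + 2*t*exp(2*t)]
  [-2*t^2*exp(2*t) + 2*t*exp(2*t), t^2*exp(2*t) - 3*t*exp(2*t), -2*t^2*exp(2*t) + exp(2*t)]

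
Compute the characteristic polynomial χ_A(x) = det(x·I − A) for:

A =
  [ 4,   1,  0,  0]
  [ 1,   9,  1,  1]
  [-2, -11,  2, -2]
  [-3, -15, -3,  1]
x^4 - 16*x^3 + 96*x^2 - 256*x + 256

Expanding det(x·I − A) (e.g. by cofactor expansion or by noting that A is similar to its Jordan form J, which has the same characteristic polynomial as A) gives
  χ_A(x) = x^4 - 16*x^3 + 96*x^2 - 256*x + 256
which factors as (x - 4)^4. The eigenvalues (with algebraic multiplicities) are λ = 4 with multiplicity 4.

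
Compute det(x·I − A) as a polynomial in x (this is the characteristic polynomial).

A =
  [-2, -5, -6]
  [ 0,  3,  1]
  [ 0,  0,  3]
x^3 - 4*x^2 - 3*x + 18

Expanding det(x·I − A) (e.g. by cofactor expansion or by noting that A is similar to its Jordan form J, which has the same characteristic polynomial as A) gives
  χ_A(x) = x^3 - 4*x^2 - 3*x + 18
which factors as (x - 3)^2*(x + 2). The eigenvalues (with algebraic multiplicities) are λ = -2 with multiplicity 1, λ = 3 with multiplicity 2.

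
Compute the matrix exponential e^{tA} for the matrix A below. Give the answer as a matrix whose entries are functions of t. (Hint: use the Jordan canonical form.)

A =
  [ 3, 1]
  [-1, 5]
e^{tA} =
  [-t*exp(4*t) + exp(4*t), t*exp(4*t)]
  [-t*exp(4*t), t*exp(4*t) + exp(4*t)]

Strategy: write A = P · J · P⁻¹ where J is a Jordan canonical form, so e^{tA} = P · e^{tJ} · P⁻¹, and e^{tJ} can be computed block-by-block.

A has Jordan form
J =
  [4, 1]
  [0, 4]
(up to reordering of blocks).

Per-block formulas:
  For a 2×2 Jordan block J_2(4): exp(t · J_2(4)) = e^(4t)·(I + t·N), where N is the 2×2 nilpotent shift.

After assembling e^{tJ} and conjugating by P, we get:

e^{tA} =
  [-t*exp(4*t) + exp(4*t), t*exp(4*t)]
  [-t*exp(4*t), t*exp(4*t) + exp(4*t)]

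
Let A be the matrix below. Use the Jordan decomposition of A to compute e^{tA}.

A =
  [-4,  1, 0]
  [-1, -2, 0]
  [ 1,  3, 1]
e^{tA} =
  [-t*exp(-3*t) + exp(-3*t), t*exp(-3*t), 0]
  [-t*exp(-3*t), t*exp(-3*t) + exp(-3*t), 0]
  [t*exp(-3*t), -t*exp(-3*t) + exp(t) - exp(-3*t), exp(t)]

Strategy: write A = P · J · P⁻¹ where J is a Jordan canonical form, so e^{tA} = P · e^{tJ} · P⁻¹, and e^{tJ} can be computed block-by-block.

A has Jordan form
J =
  [-3,  1, 0]
  [ 0, -3, 0]
  [ 0,  0, 1]
(up to reordering of blocks).

Per-block formulas:
  For a 1×1 block at λ = 1: exp(t · [1]) = [e^(1t)].
  For a 2×2 Jordan block J_2(-3): exp(t · J_2(-3)) = e^(-3t)·(I + t·N), where N is the 2×2 nilpotent shift.

After assembling e^{tJ} and conjugating by P, we get:

e^{tA} =
  [-t*exp(-3*t) + exp(-3*t), t*exp(-3*t), 0]
  [-t*exp(-3*t), t*exp(-3*t) + exp(-3*t), 0]
  [t*exp(-3*t), -t*exp(-3*t) + exp(t) - exp(-3*t), exp(t)]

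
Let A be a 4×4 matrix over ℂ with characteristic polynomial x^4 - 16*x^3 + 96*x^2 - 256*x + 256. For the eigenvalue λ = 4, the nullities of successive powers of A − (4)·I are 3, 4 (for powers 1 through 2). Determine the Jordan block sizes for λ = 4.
Block sizes for λ = 4: [2, 1, 1]

From the dimensions of kernels of powers, the number of Jordan blocks of size at least j is d_j − d_{j−1} where d_j = dim ker(N^j) (with d_0 = 0). Computing the differences gives [3, 1].
The number of blocks of size exactly k is (#blocks of size ≥ k) − (#blocks of size ≥ k + 1), so the partition is: 2 block(s) of size 1, 1 block(s) of size 2.
In nonincreasing order the block sizes are [2, 1, 1].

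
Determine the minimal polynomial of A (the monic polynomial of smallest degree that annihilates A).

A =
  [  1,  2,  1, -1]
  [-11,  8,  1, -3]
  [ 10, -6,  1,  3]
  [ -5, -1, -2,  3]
x^4 - 13*x^3 + 63*x^2 - 135*x + 108

The characteristic polynomial is χ_A(x) = (x - 4)*(x - 3)^3, so the eigenvalues are known. The minimal polynomial is
  m_A(x) = Π_λ (x − λ)^{k_λ}
where k_λ is the size of the *largest* Jordan block for λ (equivalently, the smallest k with (A − λI)^k v = 0 for every generalised eigenvector v of λ).

  λ = 3: largest Jordan block has size 3, contributing (x − 3)^3
  λ = 4: largest Jordan block has size 1, contributing (x − 4)

So m_A(x) = (x - 4)*(x - 3)^3 = x^4 - 13*x^3 + 63*x^2 - 135*x + 108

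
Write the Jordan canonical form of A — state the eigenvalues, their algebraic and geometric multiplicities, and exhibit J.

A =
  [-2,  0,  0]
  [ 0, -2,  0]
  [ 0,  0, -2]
J_1(-2) ⊕ J_1(-2) ⊕ J_1(-2)

The characteristic polynomial is
  det(x·I − A) = x^3 + 6*x^2 + 12*x + 8 = (x + 2)^3

Eigenvalues and multiplicities (the geometric multiplicity of λ is n − rank(A − λI), which equals the number of Jordan blocks for λ):
  λ = -2: algebraic multiplicity = 3, geometric multiplicity = 3

Determining the block sizes for each eigenvalue:
  λ = -2: gm = am = 3, so every block has size 1 → block sizes [1, 1, 1]

Assembling the blocks gives a Jordan form
J =
  [-2,  0,  0]
  [ 0, -2,  0]
  [ 0,  0, -2]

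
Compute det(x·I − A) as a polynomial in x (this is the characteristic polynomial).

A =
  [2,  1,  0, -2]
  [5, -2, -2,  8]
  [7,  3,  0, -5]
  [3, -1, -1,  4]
x^4 - 4*x^3 + 6*x^2 - 4*x + 1

Expanding det(x·I − A) (e.g. by cofactor expansion or by noting that A is similar to its Jordan form J, which has the same characteristic polynomial as A) gives
  χ_A(x) = x^4 - 4*x^3 + 6*x^2 - 4*x + 1
which factors as (x - 1)^4. The eigenvalues (with algebraic multiplicities) are λ = 1 with multiplicity 4.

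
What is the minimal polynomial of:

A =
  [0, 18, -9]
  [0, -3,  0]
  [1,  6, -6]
x^2 + 6*x + 9

The characteristic polynomial is χ_A(x) = (x + 3)^3, so the eigenvalues are known. The minimal polynomial is
  m_A(x) = Π_λ (x − λ)^{k_λ}
where k_λ is the size of the *largest* Jordan block for λ (equivalently, the smallest k with (A − λI)^k v = 0 for every generalised eigenvector v of λ).

  λ = -3: largest Jordan block has size 2, contributing (x + 3)^2

So m_A(x) = (x + 3)^2 = x^2 + 6*x + 9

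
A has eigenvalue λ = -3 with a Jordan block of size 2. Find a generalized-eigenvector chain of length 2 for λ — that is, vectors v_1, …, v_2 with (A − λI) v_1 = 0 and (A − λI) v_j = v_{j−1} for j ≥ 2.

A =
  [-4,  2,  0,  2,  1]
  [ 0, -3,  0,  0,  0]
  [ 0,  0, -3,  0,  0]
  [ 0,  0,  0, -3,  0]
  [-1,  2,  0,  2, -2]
A Jordan chain for λ = -3 of length 2:
v_1 = (-1, 0, 0, 0, -1)ᵀ
v_2 = (1, 0, 0, 0, 0)ᵀ

Let N = A − (-3)·I. We want v_2 with N^2 v_2 = 0 but N^1 v_2 ≠ 0; then v_{j-1} := N · v_j for j = 2, …, 2.

Pick v_2 = (1, 0, 0, 0, 0)ᵀ.
Then v_1 = N · v_2 = (-1, 0, 0, 0, -1)ᵀ.

Sanity check: (A − (-3)·I) v_1 = (0, 0, 0, 0, 0)ᵀ = 0. ✓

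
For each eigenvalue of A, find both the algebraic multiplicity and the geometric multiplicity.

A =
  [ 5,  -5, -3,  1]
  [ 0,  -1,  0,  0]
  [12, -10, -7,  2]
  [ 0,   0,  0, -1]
λ = -1: alg = 4, geom = 3

Step 1 — factor the characteristic polynomial to read off the algebraic multiplicities:
  χ_A(x) = (x + 1)^4

Step 2 — compute geometric multiplicities via the rank-nullity identity g(λ) = n − rank(A − λI):
  rank(A − (-1)·I) = 1, so dim ker(A − (-1)·I) = n − 1 = 3

Summary:
  λ = -1: algebraic multiplicity = 4, geometric multiplicity = 3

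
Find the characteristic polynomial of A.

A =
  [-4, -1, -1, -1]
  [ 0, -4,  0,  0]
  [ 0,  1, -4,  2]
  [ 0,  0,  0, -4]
x^4 + 16*x^3 + 96*x^2 + 256*x + 256

Expanding det(x·I − A) (e.g. by cofactor expansion or by noting that A is similar to its Jordan form J, which has the same characteristic polynomial as A) gives
  χ_A(x) = x^4 + 16*x^3 + 96*x^2 + 256*x + 256
which factors as (x + 4)^4. The eigenvalues (with algebraic multiplicities) are λ = -4 with multiplicity 4.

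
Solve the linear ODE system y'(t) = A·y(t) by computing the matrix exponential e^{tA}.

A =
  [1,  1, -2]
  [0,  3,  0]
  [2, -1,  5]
e^{tA} =
  [-2*t*exp(3*t) + exp(3*t), t*exp(3*t), -2*t*exp(3*t)]
  [0, exp(3*t), 0]
  [2*t*exp(3*t), -t*exp(3*t), 2*t*exp(3*t) + exp(3*t)]

Strategy: write A = P · J · P⁻¹ where J is a Jordan canonical form, so e^{tA} = P · e^{tJ} · P⁻¹, and e^{tJ} can be computed block-by-block.

A has Jordan form
J =
  [3, 1, 0]
  [0, 3, 0]
  [0, 0, 3]
(up to reordering of blocks).

Per-block formulas:
  For a 1×1 block at λ = 3: exp(t · [3]) = [e^(3t)].
  For a 2×2 Jordan block J_2(3): exp(t · J_2(3)) = e^(3t)·(I + t·N), where N is the 2×2 nilpotent shift.

After assembling e^{tJ} and conjugating by P, we get:

e^{tA} =
  [-2*t*exp(3*t) + exp(3*t), t*exp(3*t), -2*t*exp(3*t)]
  [0, exp(3*t), 0]
  [2*t*exp(3*t), -t*exp(3*t), 2*t*exp(3*t) + exp(3*t)]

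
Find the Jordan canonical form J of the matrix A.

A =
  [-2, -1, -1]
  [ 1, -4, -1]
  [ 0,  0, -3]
J_2(-3) ⊕ J_1(-3)

The characteristic polynomial is
  det(x·I − A) = x^3 + 9*x^2 + 27*x + 27 = (x + 3)^3

Eigenvalues and multiplicities (the geometric multiplicity of λ is n − rank(A − λI), which equals the number of Jordan blocks for λ):
  λ = -3: algebraic multiplicity = 3, geometric multiplicity = 2

Determining the block sizes for each eigenvalue:
  λ = -3: 2 blocks summing to 3 forces exactly one block of size 2 and the rest size 1 → block sizes [2, 1]

Assembling the blocks gives a Jordan form
J =
  [-3,  1,  0]
  [ 0, -3,  0]
  [ 0,  0, -3]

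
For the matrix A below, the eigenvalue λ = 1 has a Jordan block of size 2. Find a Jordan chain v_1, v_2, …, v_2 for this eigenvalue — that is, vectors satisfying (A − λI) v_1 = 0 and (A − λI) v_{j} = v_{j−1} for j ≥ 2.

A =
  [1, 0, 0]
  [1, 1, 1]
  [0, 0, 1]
A Jordan chain for λ = 1 of length 2:
v_1 = (0, 1, 0)ᵀ
v_2 = (1, 0, 0)ᵀ

Let N = A − (1)·I. We want v_2 with N^2 v_2 = 0 but N^1 v_2 ≠ 0; then v_{j-1} := N · v_j for j = 2, …, 2.

Pick v_2 = (1, 0, 0)ᵀ.
Then v_1 = N · v_2 = (0, 1, 0)ᵀ.

Sanity check: (A − (1)·I) v_1 = (0, 0, 0)ᵀ = 0. ✓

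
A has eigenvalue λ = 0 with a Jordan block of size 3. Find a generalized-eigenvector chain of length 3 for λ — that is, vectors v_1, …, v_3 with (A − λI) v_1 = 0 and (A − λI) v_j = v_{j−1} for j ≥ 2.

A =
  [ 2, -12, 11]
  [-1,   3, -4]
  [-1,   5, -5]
A Jordan chain for λ = 0 of length 3:
v_1 = (5, -1, -2)ᵀ
v_2 = (2, -1, -1)ᵀ
v_3 = (1, 0, 0)ᵀ

Let N = A − (0)·I. We want v_3 with N^3 v_3 = 0 but N^2 v_3 ≠ 0; then v_{j-1} := N · v_j for j = 3, …, 2.

Pick v_3 = (1, 0, 0)ᵀ.
Then v_2 = N · v_3 = (2, -1, -1)ᵀ.
Then v_1 = N · v_2 = (5, -1, -2)ᵀ.

Sanity check: (A − (0)·I) v_1 = (0, 0, 0)ᵀ = 0. ✓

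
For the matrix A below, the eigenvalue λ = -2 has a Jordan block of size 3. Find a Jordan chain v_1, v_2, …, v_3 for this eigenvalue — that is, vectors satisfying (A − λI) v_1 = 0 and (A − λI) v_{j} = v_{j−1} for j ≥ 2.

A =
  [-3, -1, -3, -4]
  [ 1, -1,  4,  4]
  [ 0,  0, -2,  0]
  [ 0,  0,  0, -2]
A Jordan chain for λ = -2 of length 3:
v_1 = (-1, 1, 0, 0)ᵀ
v_2 = (-3, 4, 0, 0)ᵀ
v_3 = (0, 0, 1, 0)ᵀ

Let N = A − (-2)·I. We want v_3 with N^3 v_3 = 0 but N^2 v_3 ≠ 0; then v_{j-1} := N · v_j for j = 3, …, 2.

Pick v_3 = (0, 0, 1, 0)ᵀ.
Then v_2 = N · v_3 = (-3, 4, 0, 0)ᵀ.
Then v_1 = N · v_2 = (-1, 1, 0, 0)ᵀ.

Sanity check: (A − (-2)·I) v_1 = (0, 0, 0, 0)ᵀ = 0. ✓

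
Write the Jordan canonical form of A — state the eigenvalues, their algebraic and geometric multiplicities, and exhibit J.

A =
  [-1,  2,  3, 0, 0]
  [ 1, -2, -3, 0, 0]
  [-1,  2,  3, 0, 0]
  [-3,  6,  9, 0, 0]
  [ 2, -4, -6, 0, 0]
J_2(0) ⊕ J_1(0) ⊕ J_1(0) ⊕ J_1(0)

The characteristic polynomial is
  det(x·I − A) = x^5

Eigenvalues and multiplicities (the geometric multiplicity of λ is n − rank(A − λI), which equals the number of Jordan blocks for λ):
  λ = 0: algebraic multiplicity = 5, geometric multiplicity = 4

Determining the block sizes for each eigenvalue:
  λ = 0: 4 blocks summing to 5 forces exactly one block of size 2 and the rest size 1 → block sizes [2, 1, 1, 1]

Assembling the blocks gives a Jordan form
J =
  [0, 1, 0, 0, 0]
  [0, 0, 0, 0, 0]
  [0, 0, 0, 0, 0]
  [0, 0, 0, 0, 0]
  [0, 0, 0, 0, 0]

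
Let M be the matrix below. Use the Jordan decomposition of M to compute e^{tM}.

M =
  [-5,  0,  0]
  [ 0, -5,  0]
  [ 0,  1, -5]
e^{tM} =
  [exp(-5*t), 0, 0]
  [0, exp(-5*t), 0]
  [0, t*exp(-5*t), exp(-5*t)]

Strategy: write M = P · J · P⁻¹ where J is a Jordan canonical form, so e^{tM} = P · e^{tJ} · P⁻¹, and e^{tJ} can be computed block-by-block.

M has Jordan form
J =
  [-5,  1,  0]
  [ 0, -5,  0]
  [ 0,  0, -5]
(up to reordering of blocks).

Per-block formulas:
  For a 1×1 block at λ = -5: exp(t · [-5]) = [e^(-5t)].
  For a 2×2 Jordan block J_2(-5): exp(t · J_2(-5)) = e^(-5t)·(I + t·N), where N is the 2×2 nilpotent shift.

After assembling e^{tJ} and conjugating by P, we get:

e^{tM} =
  [exp(-5*t), 0, 0]
  [0, exp(-5*t), 0]
  [0, t*exp(-5*t), exp(-5*t)]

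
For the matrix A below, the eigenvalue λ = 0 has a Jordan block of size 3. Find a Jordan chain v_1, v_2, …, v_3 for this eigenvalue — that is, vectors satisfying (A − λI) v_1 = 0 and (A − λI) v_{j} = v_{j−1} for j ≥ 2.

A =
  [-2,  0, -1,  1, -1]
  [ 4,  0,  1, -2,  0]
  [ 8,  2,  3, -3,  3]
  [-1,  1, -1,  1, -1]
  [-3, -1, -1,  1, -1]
A Jordan chain for λ = 0 of length 3:
v_1 = (0, 0, 4, 2, -2)ᵀ
v_2 = (0, 2, 2, 1, -1)ᵀ
v_3 = (1, 0, -2, 0, 0)ᵀ

Let N = A − (0)·I. We want v_3 with N^3 v_3 = 0 but N^2 v_3 ≠ 0; then v_{j-1} := N · v_j for j = 3, …, 2.

Pick v_3 = (1, 0, -2, 0, 0)ᵀ.
Then v_2 = N · v_3 = (0, 2, 2, 1, -1)ᵀ.
Then v_1 = N · v_2 = (0, 0, 4, 2, -2)ᵀ.

Sanity check: (A − (0)·I) v_1 = (0, 0, 0, 0, 0)ᵀ = 0. ✓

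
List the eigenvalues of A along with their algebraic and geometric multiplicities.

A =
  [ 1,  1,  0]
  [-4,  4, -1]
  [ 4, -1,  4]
λ = 3: alg = 3, geom = 1

Step 1 — factor the characteristic polynomial to read off the algebraic multiplicities:
  χ_A(x) = (x - 3)^3

Step 2 — compute geometric multiplicities via the rank-nullity identity g(λ) = n − rank(A − λI):
  rank(A − (3)·I) = 2, so dim ker(A − (3)·I) = n − 2 = 1

Summary:
  λ = 3: algebraic multiplicity = 3, geometric multiplicity = 1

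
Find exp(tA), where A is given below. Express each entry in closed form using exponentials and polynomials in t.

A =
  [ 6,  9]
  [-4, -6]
e^{tA} =
  [6*t + 1, 9*t]
  [-4*t, 1 - 6*t]

Strategy: write A = P · J · P⁻¹ where J is a Jordan canonical form, so e^{tA} = P · e^{tJ} · P⁻¹, and e^{tJ} can be computed block-by-block.

A has Jordan form
J =
  [0, 1]
  [0, 0]
(up to reordering of blocks).

Per-block formulas:
  For a 2×2 Jordan block J_2(0): exp(t · J_2(0)) = e^(0t)·(I + t·N), where N is the 2×2 nilpotent shift.

After assembling e^{tJ} and conjugating by P, we get:

e^{tA} =
  [6*t + 1, 9*t]
  [-4*t, 1 - 6*t]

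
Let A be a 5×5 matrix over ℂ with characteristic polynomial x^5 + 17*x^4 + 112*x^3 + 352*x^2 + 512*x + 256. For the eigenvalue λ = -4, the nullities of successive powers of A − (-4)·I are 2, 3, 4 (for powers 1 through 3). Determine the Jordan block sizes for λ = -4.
Block sizes for λ = -4: [3, 1]

From the dimensions of kernels of powers, the number of Jordan blocks of size at least j is d_j − d_{j−1} where d_j = dim ker(N^j) (with d_0 = 0). Computing the differences gives [2, 1, 1].
The number of blocks of size exactly k is (#blocks of size ≥ k) − (#blocks of size ≥ k + 1), so the partition is: 1 block(s) of size 1, 1 block(s) of size 3.
In nonincreasing order the block sizes are [3, 1].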